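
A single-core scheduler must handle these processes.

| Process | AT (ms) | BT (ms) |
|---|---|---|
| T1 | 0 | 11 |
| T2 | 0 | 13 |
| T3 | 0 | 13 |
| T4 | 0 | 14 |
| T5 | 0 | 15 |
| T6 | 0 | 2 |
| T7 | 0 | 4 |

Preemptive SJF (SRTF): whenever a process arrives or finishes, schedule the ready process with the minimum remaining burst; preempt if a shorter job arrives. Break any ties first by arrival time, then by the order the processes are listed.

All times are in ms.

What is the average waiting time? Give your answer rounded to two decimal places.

22.14

Gantt: | T6 0-2 | T7 2-6 | T1 6-17 | T2 17-30 | T3 30-43 | T4 43-57 | T5 57-72 |
Completion: T1=17  T2=30  T3=43  T4=57  T5=72  T6=2  T7=6
Turnaround (C−A): T1=17  T2=30  T3=43  T4=57  T5=72  T6=2  T7=6
Waiting times: T1=6, T2=17, T3=30, T4=43, T5=57, T6=0, T7=2
Average waiting = (6+17+30+43+57+0+2) / 7 = 155/7 = 22.14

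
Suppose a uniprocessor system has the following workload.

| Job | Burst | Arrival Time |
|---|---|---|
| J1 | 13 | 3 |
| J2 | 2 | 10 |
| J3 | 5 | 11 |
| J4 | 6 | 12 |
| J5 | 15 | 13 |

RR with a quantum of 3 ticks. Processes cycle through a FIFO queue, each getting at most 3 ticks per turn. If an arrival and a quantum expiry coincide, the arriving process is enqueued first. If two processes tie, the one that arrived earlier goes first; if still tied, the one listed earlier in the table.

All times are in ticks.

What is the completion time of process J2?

14

Timeline: | idle 0-3 | J1 3-12 | J2 12-14 | J3 14-17 | J4 17-20 | J1 20-23 | J5 23-26 | J3 26-28 | J4 28-31 | J1 31-32 | J5 32-44 |
Completion: J1=32  J2=14  J3=28  J4=31  J5=44
Turnaround (C−A): J1=29  J2=4  J3=17  J4=19  J5=31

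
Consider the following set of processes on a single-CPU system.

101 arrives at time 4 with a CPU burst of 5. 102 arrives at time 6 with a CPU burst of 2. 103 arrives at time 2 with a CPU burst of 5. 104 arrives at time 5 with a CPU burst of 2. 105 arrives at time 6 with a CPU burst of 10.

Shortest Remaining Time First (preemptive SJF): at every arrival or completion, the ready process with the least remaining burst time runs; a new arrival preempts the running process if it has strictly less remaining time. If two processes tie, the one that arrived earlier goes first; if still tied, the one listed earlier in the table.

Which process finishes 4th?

Timeline: | idle 0-2 | 103 2-7 | 104 7-9 | 102 9-11 | 101 11-16 | 105 16-26 |
Completion: 101=16  102=11  103=7  104=9  105=26
Turnaround (C−A): 101=12  102=5  103=5  104=4  105=20
Finish order: 103 → 104 → 102 → 101 → 105

101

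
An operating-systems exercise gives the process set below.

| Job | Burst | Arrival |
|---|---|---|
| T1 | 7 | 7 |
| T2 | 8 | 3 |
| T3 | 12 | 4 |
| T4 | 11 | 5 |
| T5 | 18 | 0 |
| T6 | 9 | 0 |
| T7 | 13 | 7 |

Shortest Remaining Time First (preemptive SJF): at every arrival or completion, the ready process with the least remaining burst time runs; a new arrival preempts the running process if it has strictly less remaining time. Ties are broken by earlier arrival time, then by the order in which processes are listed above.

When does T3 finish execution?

47

Timeline: | T6 0-9 | T1 9-16 | T2 16-24 | T4 24-35 | T3 35-47 | T7 47-60 | T5 60-78 |
Completion: T1=16  T2=24  T3=47  T4=35  T5=78  T6=9  T7=60
Turnaround (C−A): T1=9  T2=21  T3=43  T4=30  T5=78  T6=9  T7=53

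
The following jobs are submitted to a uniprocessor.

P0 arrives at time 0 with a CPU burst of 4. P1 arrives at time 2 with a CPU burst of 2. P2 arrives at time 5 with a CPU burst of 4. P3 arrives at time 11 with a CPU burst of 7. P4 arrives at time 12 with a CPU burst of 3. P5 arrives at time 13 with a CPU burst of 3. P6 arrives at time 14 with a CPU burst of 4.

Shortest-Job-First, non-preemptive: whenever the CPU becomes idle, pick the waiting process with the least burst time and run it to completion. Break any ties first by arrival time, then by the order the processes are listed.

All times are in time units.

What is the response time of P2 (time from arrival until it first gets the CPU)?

1

Schedule: | P0 0-4 | P1 4-6 | P2 6-10 | idle 10-11 | P3 11-18 | P4 18-21 | P5 21-24 | P6 24-28 |
Completion: P0=4  P1=6  P2=10  P3=18  P4=21  P5=24  P6=28
Response(P2) = first start − arrival = 6 − 5 = 1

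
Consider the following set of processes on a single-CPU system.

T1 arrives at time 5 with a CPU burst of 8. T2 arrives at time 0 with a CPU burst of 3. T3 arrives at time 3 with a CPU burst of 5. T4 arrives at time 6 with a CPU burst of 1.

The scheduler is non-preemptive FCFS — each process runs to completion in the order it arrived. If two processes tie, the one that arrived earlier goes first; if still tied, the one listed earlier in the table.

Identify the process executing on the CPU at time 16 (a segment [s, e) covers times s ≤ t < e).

Timeline: | T2 0-3 | T3 3-8 | T1 8-16 | T4 16-17 |
Completion: T1=16  T2=3  T3=8  T4=17
Turnaround (C−A): T1=11  T2=3  T3=5  T4=11

T4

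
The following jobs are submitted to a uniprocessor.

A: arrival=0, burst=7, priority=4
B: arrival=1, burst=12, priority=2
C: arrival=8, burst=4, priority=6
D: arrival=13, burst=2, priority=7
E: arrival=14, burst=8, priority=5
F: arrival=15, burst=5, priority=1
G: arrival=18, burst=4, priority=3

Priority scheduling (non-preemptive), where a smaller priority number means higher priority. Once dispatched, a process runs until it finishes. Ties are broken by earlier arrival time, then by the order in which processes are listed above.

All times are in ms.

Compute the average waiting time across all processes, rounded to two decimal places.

12.14

Timeline: | A 0-7 | B 7-19 | F 19-24 | G 24-28 | E 28-36 | C 36-40 | D 40-42 |
Completion: A=7  B=19  C=40  D=42  E=36  F=24  G=28
Turnaround (C−A): A=7  B=18  C=32  D=29  E=22  F=9  G=10
Waiting times: A=0, B=6, C=28, D=27, E=14, F=4, G=6
Average waiting = (0+6+28+27+14+4+6) / 7 = 85/7 = 12.14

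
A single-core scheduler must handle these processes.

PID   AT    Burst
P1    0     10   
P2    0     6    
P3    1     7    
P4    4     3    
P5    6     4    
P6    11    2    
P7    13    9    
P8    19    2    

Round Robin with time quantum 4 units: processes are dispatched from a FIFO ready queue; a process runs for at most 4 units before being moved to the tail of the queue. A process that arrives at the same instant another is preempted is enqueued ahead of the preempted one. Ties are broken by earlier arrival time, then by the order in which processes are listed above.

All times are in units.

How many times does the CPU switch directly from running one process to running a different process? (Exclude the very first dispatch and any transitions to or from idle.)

Schedule: | P1 0-4 | P2 4-8 | P3 8-12 | P4 12-15 | P1 15-19 | P5 19-23 | P2 23-25 | P6 25-27 | P3 27-30 | P7 30-34 | P8 34-36 | P1 36-38 | P7 38-43 |
Completion: P1=38  P2=25  P3=30  P4=15  P5=23  P6=27  P7=43  P8=36
Turnaround (C−A): P1=38  P2=25  P3=29  P4=11  P5=17  P6=16  P7=30  P8=17

12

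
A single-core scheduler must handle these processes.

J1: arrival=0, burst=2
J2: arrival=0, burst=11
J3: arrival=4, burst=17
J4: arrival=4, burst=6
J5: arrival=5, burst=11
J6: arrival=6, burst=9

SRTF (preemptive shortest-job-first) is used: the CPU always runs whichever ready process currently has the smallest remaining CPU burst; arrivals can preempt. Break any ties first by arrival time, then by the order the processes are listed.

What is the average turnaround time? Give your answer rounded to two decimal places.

Timeline: | J1 0-2 | J2 2-4 | J4 4-10 | J2 10-19 | J6 19-28 | J5 28-39 | J3 39-56 |
Completion: J1=2  J2=19  J3=56  J4=10  J5=39  J6=28
Turnaround (C−A): J1=2  J2=19  J3=52  J4=6  J5=34  J6=22
Turnaround times: J1=2, J2=19, J3=52, J4=6, J5=34, J6=22
Average turnaround = (2+19+52+6+34+22) / 6 = 135/6 = 22.50

22.50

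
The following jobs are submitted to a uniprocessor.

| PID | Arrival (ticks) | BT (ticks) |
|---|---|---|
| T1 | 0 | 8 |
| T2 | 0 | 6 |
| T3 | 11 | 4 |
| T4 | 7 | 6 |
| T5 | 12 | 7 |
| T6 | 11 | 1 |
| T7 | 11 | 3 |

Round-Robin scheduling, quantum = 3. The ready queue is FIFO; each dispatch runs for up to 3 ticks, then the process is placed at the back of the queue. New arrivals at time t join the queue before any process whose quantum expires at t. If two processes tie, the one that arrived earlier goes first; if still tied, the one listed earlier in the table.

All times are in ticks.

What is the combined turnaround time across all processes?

Timeline: | T1 0-3 | T2 3-6 | T1 6-9 | T2 9-12 | T4 12-15 | T1 15-17 | T3 17-20 | T6 20-21 | T7 21-24 | T5 24-27 | T4 27-30 | T3 30-31 | T5 31-35 |
Completion: T1=17  T2=12  T3=31  T4=30  T5=35  T6=21  T7=24
Turnaround (C−A): T1=17  T2=12  T3=20  T4=23  T5=23  T6=10  T7=13
Turnaround = completion − arrival: T1=17, T2=12, T3=20, T4=23, T5=23, T6=10, T7=13
Total turnaround = 17 + 12 + 20 + 23 + 23 + 10 + 13 = 118

118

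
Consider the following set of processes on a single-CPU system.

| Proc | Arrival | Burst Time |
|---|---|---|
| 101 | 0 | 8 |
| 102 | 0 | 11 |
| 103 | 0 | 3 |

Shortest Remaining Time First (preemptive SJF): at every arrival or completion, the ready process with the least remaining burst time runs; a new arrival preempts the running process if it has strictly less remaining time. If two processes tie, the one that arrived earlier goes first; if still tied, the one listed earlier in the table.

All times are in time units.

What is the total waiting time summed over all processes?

14

Timeline: | 103 0-3 | 101 3-11 | 102 11-22 |
Completion: 101=11  102=22  103=3
Waiting = turnaround − burst: 101=3, 102=11, 103=0
Total waiting = 3 + 11 + 0 = 14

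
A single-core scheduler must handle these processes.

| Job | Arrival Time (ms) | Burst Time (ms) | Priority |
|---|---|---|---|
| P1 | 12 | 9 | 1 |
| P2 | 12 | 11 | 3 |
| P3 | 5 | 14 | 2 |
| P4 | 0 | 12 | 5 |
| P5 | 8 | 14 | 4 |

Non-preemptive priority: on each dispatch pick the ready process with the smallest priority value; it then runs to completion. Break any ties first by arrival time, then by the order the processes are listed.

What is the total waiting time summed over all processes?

77

Schedule: | P4 0-12 | P1 12-21 | P3 21-35 | P2 35-46 | P5 46-60 |
Completion: P1=21  P2=46  P3=35  P4=12  P5=60
Turnaround (C−A): P1=9  P2=34  P3=30  P4=12  P5=52
Waiting = turnaround − burst: P1=0, P2=23, P3=16, P4=0, P5=38
Total waiting = 0 + 23 + 16 + 0 + 38 = 77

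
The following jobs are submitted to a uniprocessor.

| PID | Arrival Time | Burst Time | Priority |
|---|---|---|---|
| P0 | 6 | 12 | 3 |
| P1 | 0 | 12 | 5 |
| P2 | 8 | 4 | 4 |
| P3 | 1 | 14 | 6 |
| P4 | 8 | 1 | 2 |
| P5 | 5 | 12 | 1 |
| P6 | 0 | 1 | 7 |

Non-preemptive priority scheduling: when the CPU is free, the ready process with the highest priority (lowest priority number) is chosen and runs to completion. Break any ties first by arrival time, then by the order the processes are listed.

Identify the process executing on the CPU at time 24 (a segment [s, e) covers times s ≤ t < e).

Schedule: | P1 0-12 | P5 12-24 | P4 24-25 | P0 25-37 | P2 37-41 | P3 41-55 | P6 55-56 |
Completion: P0=37  P1=12  P2=41  P3=55  P4=25  P5=24  P6=56

P4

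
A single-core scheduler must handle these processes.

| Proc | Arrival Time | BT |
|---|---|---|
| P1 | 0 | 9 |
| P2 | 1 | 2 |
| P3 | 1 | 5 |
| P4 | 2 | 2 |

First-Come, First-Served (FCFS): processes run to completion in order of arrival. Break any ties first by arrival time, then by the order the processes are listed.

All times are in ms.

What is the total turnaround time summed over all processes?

50

Timeline: | P1 0-9 | P2 9-11 | P3 11-16 | P4 16-18 |
Completion: P1=9  P2=11  P3=16  P4=18
Turnaround = completion − arrival: P1=9, P2=10, P3=15, P4=16
Total turnaround = 9 + 10 + 15 + 16 = 50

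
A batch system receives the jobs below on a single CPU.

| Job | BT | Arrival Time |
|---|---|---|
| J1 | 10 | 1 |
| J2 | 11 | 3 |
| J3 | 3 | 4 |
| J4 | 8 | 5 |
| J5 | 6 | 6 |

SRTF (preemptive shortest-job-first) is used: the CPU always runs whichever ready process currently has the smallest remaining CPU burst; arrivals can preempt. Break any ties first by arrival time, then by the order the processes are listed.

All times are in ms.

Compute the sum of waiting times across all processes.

Timeline: | idle 0-1 | J1 1-4 | J3 4-7 | J5 7-13 | J1 13-20 | J4 20-28 | J2 28-39 |
Completion: J1=20  J2=39  J3=7  J4=28  J5=13
Turnaround (C−A): J1=19  J2=36  J3=3  J4=23  J5=7
Waiting = turnaround − burst: J1=9, J2=25, J3=0, J4=15, J5=1
Total waiting = 9 + 25 + 0 + 15 + 1 = 50

50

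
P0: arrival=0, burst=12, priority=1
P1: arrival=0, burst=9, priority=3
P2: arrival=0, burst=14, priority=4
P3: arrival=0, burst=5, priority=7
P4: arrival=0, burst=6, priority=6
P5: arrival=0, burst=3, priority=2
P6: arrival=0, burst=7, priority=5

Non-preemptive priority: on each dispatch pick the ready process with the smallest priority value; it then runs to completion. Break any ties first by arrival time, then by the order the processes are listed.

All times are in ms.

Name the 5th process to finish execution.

Gantt: | P0 0-12 | P5 12-15 | P1 15-24 | P2 24-38 | P6 38-45 | P4 45-51 | P3 51-56 |
Completion: P0=12  P1=24  P2=38  P3=56  P4=51  P5=15  P6=45
Turnaround (C−A): P0=12  P1=24  P2=38  P3=56  P4=51  P5=15  P6=45
Finish order: P0 → P5 → P1 → P2 → P6 → P4 → P3

P6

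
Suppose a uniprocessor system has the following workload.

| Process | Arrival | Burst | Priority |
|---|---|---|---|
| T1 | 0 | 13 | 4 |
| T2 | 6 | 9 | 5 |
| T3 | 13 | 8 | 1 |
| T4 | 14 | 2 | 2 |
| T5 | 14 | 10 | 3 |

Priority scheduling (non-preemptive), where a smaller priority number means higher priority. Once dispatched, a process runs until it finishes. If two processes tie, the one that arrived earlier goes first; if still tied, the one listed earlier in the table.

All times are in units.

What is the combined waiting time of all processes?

Schedule: | T1 0-13 | T3 13-21 | T4 21-23 | T5 23-33 | T2 33-42 |
Completion: T1=13  T2=42  T3=21  T4=23  T5=33
Turnaround (C−A): T1=13  T2=36  T3=8  T4=9  T5=19
Waiting = turnaround − burst: T1=0, T2=27, T3=0, T4=7, T5=9
Total waiting = 0 + 27 + 0 + 7 + 9 = 43

43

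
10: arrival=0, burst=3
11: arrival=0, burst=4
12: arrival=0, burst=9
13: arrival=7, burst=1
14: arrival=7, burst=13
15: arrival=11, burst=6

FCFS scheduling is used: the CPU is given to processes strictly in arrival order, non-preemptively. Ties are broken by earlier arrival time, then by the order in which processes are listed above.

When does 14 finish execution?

Gantt: | 10 0-3 | 11 3-7 | 12 7-16 | 13 16-17 | 14 17-30 | 15 30-36 |
Completion: 10=3  11=7  12=16  13=17  14=30  15=36
Turnaround (C−A): 10=3  11=7  12=16  13=10  14=23  15=25

30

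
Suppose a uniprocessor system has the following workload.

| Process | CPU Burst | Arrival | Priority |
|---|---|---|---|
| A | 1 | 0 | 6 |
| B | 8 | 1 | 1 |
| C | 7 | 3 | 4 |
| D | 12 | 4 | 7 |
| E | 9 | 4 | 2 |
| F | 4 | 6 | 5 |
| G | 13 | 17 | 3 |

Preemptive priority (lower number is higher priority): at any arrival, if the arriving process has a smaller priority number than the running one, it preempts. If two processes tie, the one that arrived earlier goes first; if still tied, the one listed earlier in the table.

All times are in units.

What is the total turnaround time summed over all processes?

Gantt: | A 0-1 | B 1-9 | E 9-18 | G 18-31 | C 31-38 | F 38-42 | D 42-54 |
Completion: A=1  B=9  C=38  D=54  E=18  F=42  G=31
Turnaround = completion − arrival: A=1, B=8, C=35, D=50, E=14, F=36, G=14
Total turnaround = 1 + 8 + 35 + 50 + 14 + 36 + 14 = 158

158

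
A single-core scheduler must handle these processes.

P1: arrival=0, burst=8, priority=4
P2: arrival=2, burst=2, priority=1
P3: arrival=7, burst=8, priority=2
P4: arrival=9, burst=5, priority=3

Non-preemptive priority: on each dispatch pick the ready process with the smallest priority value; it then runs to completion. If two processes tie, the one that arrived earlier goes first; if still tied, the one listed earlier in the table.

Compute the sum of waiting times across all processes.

18

Gantt: | P1 0-8 | P2 8-10 | P3 10-18 | P4 18-23 |
Completion: P1=8  P2=10  P3=18  P4=23
Turnaround (C−A): P1=8  P2=8  P3=11  P4=14
Waiting = turnaround − burst: P1=0, P2=6, P3=3, P4=9
Total waiting = 0 + 6 + 3 + 9 = 18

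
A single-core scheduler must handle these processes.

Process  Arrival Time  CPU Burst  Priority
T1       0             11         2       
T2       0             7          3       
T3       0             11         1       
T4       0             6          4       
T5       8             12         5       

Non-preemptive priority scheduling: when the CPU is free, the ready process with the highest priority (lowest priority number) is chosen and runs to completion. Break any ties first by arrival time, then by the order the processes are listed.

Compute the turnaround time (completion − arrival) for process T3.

11

Timeline: | T3 0-11 | T1 11-22 | T2 22-29 | T4 29-35 | T5 35-47 |
Completion: T1=22  T2=29  T3=11  T4=35  T5=47
Turnaround(T3) = completion − arrival = 11 − 0 = 11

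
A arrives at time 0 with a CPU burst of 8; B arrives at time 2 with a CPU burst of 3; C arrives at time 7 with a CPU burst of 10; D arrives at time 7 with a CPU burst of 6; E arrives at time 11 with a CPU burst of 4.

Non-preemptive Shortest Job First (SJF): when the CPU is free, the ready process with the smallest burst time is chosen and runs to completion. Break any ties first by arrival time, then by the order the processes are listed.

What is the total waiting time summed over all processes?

Schedule: | A 0-8 | B 8-11 | E 11-15 | D 15-21 | C 21-31 |
Completion: A=8  B=11  C=31  D=21  E=15
Waiting = turnaround − burst: A=0, B=6, C=14, D=8, E=0
Total waiting = 0 + 6 + 14 + 8 + 0 = 28

28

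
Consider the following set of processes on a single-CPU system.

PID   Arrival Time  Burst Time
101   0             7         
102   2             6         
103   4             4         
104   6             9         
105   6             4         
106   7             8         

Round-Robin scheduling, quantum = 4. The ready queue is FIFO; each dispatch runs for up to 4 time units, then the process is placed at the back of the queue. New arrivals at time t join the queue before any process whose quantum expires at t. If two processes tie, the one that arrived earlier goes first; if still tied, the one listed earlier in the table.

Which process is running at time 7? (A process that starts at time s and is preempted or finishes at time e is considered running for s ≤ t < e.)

Gantt: | 101 0-4 | 102 4-8 | 103 8-12 | 101 12-15 | 104 15-19 | 105 19-23 | 106 23-27 | 102 27-29 | 104 29-33 | 106 33-37 | 104 37-38 |
Completion: 101=15  102=29  103=12  104=38  105=23  106=37
Turnaround (C−A): 101=15  102=27  103=8  104=32  105=17  106=30

102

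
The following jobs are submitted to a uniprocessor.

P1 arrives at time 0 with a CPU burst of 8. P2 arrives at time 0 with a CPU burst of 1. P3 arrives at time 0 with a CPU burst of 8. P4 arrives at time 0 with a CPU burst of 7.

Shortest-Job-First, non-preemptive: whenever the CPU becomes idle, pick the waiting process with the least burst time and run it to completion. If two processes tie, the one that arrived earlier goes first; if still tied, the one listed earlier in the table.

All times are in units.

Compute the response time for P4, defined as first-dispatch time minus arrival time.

Timeline: | P2 0-1 | P4 1-8 | P1 8-16 | P3 16-24 |
Completion: P1=16  P2=1  P3=24  P4=8
Response(P4) = first start − arrival = 1 − 0 = 1

1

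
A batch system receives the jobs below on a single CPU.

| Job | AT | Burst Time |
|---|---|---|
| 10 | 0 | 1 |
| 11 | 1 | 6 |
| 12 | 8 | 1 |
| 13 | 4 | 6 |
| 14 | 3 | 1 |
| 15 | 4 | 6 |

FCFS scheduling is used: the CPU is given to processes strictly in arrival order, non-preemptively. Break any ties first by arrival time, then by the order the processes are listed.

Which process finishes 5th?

Timeline: | 10 0-1 | 11 1-7 | 14 7-8 | 13 8-14 | 15 14-20 | 12 20-21 |
Completion: 10=1  11=7  12=21  13=14  14=8  15=20
Turnaround (C−A): 10=1  11=6  12=13  13=10  14=5  15=16
Finish order: 10 → 11 → 14 → 13 → 15 → 12

15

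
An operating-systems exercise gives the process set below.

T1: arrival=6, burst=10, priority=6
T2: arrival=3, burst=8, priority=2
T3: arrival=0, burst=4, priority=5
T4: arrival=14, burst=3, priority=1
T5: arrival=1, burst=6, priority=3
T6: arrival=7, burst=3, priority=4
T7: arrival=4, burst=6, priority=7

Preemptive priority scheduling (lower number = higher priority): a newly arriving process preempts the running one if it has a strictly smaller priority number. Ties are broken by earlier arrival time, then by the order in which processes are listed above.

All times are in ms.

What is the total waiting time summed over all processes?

90

Schedule: | T3 0-1 | T5 1-3 | T2 3-11 | T5 11-14 | T4 14-17 | T5 17-18 | T6 18-21 | T3 21-24 | T1 24-34 | T7 34-40 |
Completion: T1=34  T2=11  T3=24  T4=17  T5=18  T6=21  T7=40
Waiting = turnaround − burst: T1=18, T2=0, T3=20, T4=0, T5=11, T6=11, T7=30
Total waiting = 18 + 0 + 20 + 0 + 11 + 11 + 30 = 90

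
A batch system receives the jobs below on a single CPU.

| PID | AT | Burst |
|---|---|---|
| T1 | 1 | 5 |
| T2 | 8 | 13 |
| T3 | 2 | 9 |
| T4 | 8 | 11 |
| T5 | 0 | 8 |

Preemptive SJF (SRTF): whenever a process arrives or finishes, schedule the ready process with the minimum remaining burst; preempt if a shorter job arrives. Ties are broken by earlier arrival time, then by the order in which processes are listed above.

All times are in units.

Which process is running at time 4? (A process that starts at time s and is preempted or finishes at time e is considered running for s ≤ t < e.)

Timeline: | T5 0-1 | T1 1-6 | T5 6-13 | T3 13-22 | T4 22-33 | T2 33-46 |
Completion: T1=6  T2=46  T3=22  T4=33  T5=13
Turnaround (C−A): T1=5  T2=38  T3=20  T4=25  T5=13

T1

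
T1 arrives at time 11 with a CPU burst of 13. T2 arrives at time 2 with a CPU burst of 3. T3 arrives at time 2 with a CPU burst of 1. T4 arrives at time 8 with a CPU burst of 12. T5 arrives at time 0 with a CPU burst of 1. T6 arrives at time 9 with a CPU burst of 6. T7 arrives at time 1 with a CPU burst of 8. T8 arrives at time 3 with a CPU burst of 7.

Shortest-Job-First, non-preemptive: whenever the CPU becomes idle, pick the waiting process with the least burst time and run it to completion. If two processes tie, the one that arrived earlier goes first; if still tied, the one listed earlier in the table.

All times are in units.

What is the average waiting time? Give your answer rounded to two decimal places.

Schedule: | T5 0-1 | T7 1-9 | T3 9-10 | T2 10-13 | T6 13-19 | T8 19-26 | T4 26-38 | T1 38-51 |
Completion: T1=51  T2=13  T3=10  T4=38  T5=1  T6=19  T7=9  T8=26
Waiting times: T1=27, T2=8, T3=7, T4=18, T5=0, T6=4, T7=0, T8=16
Average waiting = (27+8+7+18+0+4+0+16) / 8 = 80/8 = 10.00

10.00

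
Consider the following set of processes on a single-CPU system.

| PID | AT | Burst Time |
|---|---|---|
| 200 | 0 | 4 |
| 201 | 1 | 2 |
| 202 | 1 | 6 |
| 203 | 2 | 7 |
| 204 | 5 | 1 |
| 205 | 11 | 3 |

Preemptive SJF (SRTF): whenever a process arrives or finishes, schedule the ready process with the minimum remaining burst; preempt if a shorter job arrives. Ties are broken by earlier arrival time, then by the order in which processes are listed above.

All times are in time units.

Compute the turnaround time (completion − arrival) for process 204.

2

Timeline: | 200 0-1 | 201 1-3 | 200 3-6 | 204 6-7 | 202 7-13 | 205 13-16 | 203 16-23 |
Completion: 200=6  201=3  202=13  203=23  204=7  205=16
Turnaround(204) = completion − arrival = 7 − 5 = 2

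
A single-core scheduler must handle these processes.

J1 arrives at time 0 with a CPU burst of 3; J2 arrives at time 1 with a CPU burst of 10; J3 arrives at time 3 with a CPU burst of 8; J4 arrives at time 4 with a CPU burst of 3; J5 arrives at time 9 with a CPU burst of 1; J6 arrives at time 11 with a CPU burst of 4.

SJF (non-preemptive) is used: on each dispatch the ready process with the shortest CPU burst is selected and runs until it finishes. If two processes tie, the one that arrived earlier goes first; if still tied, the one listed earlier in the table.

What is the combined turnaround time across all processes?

Schedule: | J1 0-3 | J3 3-11 | J5 11-12 | J4 12-15 | J6 15-19 | J2 19-29 |
Completion: J1=3  J2=29  J3=11  J4=15  J5=12  J6=19
Turnaround = completion − arrival: J1=3, J2=28, J3=8, J4=11, J5=3, J6=8
Total turnaround = 3 + 28 + 8 + 11 + 3 + 8 = 61

61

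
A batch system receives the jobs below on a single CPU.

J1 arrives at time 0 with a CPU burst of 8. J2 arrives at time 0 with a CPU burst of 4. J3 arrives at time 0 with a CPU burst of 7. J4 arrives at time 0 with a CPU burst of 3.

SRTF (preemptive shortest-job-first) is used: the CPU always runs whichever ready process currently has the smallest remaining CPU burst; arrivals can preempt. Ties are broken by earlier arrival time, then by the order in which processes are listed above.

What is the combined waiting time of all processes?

24

Schedule: | J4 0-3 | J2 3-7 | J3 7-14 | J1 14-22 |
Completion: J1=22  J2=7  J3=14  J4=3
Turnaround (C−A): J1=22  J2=7  J3=14  J4=3
Waiting = turnaround − burst: J1=14, J2=3, J3=7, J4=0
Total waiting = 14 + 3 + 7 + 0 = 24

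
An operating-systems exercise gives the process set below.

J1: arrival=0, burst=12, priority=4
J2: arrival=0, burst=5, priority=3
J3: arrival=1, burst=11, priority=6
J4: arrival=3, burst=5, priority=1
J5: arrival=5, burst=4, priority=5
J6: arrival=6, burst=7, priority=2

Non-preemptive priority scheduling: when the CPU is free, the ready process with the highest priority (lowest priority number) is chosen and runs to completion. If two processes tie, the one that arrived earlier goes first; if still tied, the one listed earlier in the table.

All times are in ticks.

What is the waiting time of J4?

Schedule: | J2 0-5 | J4 5-10 | J6 10-17 | J1 17-29 | J5 29-33 | J3 33-44 |
Completion: J1=29  J2=5  J3=44  J4=10  J5=33  J6=17
Waiting(J4) = turnaround − burst = 7 − 5 = 2

2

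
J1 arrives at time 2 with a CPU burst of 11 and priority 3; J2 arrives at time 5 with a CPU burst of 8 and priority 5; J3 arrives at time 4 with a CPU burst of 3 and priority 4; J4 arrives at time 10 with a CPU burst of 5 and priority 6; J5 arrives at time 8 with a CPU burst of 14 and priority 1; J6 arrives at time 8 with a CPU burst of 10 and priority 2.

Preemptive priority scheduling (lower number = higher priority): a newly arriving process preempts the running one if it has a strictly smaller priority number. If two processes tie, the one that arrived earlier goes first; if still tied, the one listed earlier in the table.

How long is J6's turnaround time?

Gantt: | idle 0-2 | J1 2-8 | J5 8-22 | J6 22-32 | J1 32-37 | J3 37-40 | J2 40-48 | J4 48-53 |
Completion: J1=37  J2=48  J3=40  J4=53  J5=22  J6=32
Turnaround (C−A): J1=35  J2=43  J3=36  J4=43  J5=14  J6=24
Turnaround(J6) = completion − arrival = 32 − 8 = 24

24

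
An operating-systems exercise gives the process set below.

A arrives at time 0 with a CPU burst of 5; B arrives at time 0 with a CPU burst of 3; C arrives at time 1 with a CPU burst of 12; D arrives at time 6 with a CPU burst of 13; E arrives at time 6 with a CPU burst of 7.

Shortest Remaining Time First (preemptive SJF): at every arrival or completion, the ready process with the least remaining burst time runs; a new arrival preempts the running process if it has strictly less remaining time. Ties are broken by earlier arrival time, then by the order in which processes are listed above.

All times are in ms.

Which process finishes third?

E

Schedule: | B 0-3 | A 3-8 | E 8-15 | C 15-27 | D 27-40 |
Completion: A=8  B=3  C=27  D=40  E=15
Turnaround (C−A): A=8  B=3  C=26  D=34  E=9
Finish order: B → A → E → C → D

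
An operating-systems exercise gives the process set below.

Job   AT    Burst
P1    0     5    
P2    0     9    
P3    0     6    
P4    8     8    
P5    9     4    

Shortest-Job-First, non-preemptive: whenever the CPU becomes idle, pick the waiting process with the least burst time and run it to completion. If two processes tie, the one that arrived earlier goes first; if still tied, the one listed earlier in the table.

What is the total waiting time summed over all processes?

Schedule: | P1 0-5 | P3 5-11 | P5 11-15 | P4 15-23 | P2 23-32 |
Completion: P1=5  P2=32  P3=11  P4=23  P5=15
Waiting = turnaround − burst: P1=0, P2=23, P3=5, P4=7, P5=2
Total waiting = 0 + 23 + 5 + 7 + 2 = 37

37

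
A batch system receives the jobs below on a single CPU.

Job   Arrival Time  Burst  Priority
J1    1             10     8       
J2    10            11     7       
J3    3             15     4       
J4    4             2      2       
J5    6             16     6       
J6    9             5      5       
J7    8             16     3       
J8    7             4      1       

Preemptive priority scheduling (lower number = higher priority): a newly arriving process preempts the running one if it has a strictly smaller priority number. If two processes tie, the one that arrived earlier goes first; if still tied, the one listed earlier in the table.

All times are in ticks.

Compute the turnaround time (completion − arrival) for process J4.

2

Gantt: | idle 0-1 | J1 1-3 | J3 3-4 | J4 4-6 | J3 6-7 | J8 7-11 | J7 11-27 | J3 27-40 | J6 40-45 | J5 45-61 | J2 61-72 | J1 72-80 |
Completion: J1=80  J2=72  J3=40  J4=6  J5=61  J6=45  J7=27  J8=11
Turnaround (C−A): J1=79  J2=62  J3=37  J4=2  J5=55  J6=36  J7=19  J8=4
Turnaround(J4) = completion − arrival = 6 − 4 = 2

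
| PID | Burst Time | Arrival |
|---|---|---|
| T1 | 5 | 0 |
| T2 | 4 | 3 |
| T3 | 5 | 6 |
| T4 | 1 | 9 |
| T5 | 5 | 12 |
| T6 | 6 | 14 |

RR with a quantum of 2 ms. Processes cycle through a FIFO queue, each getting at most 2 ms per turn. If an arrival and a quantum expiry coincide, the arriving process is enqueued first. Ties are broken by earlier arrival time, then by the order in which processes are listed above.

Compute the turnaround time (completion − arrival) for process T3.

13

Gantt: | T1 0-4 | T2 4-6 | T1 6-7 | T3 7-9 | T2 9-11 | T4 11-12 | T3 12-14 | T5 14-16 | T6 16-18 | T3 18-19 | T5 19-21 | T6 21-23 | T5 23-24 | T6 24-26 |
Completion: T1=7  T2=11  T3=19  T4=12  T5=24  T6=26
Turnaround (C−A): T1=7  T2=8  T3=13  T4=3  T5=12  T6=12
Turnaround(T3) = completion − arrival = 19 − 6 = 13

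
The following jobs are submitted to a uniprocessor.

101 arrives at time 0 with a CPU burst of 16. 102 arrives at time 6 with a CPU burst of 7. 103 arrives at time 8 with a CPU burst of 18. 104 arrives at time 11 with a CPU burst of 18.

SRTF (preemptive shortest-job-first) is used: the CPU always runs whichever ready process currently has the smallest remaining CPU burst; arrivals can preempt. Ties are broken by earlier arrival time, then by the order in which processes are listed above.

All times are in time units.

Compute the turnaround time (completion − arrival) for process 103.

Schedule: | 101 0-6 | 102 6-13 | 101 13-23 | 103 23-41 | 104 41-59 |
Completion: 101=23  102=13  103=41  104=59
Turnaround (C−A): 101=23  102=7  103=33  104=48
Turnaround(103) = completion − arrival = 41 − 8 = 33

33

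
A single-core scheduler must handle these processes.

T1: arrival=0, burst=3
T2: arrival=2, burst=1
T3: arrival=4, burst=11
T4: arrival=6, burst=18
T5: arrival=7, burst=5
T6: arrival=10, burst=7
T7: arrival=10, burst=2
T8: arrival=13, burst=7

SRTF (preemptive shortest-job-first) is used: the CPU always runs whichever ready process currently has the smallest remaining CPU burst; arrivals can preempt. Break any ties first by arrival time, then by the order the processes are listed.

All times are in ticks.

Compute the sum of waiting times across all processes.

66

Timeline: | T1 0-3 | T2 3-4 | T3 4-7 | T5 7-12 | T7 12-14 | T6 14-21 | T8 21-28 | T3 28-36 | T4 36-54 |
Completion: T1=3  T2=4  T3=36  T4=54  T5=12  T6=21  T7=14  T8=28
Turnaround (C−A): T1=3  T2=2  T3=32  T4=48  T5=5  T6=11  T7=4  T8=15
Waiting = turnaround − burst: T1=0, T2=1, T3=21, T4=30, T5=0, T6=4, T7=2, T8=8
Total waiting = 0 + 1 + 21 + 30 + 0 + 4 + 2 + 8 = 66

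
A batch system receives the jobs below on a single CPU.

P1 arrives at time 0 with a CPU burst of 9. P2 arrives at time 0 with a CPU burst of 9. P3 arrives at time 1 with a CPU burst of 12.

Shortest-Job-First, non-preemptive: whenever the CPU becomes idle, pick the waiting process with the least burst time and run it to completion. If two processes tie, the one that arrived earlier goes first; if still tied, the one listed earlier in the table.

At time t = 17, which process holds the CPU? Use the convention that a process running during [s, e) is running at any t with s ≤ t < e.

P2

Schedule: | P1 0-9 | P2 9-18 | P3 18-30 |
Completion: P1=9  P2=18  P3=30
Turnaround (C−A): P1=9  P2=18  P3=29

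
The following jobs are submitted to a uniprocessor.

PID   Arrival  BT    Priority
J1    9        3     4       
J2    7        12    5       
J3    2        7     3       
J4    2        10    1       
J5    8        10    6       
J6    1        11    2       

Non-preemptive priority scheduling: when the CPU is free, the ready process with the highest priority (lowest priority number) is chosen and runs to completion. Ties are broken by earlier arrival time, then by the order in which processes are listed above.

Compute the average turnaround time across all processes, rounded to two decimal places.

Gantt: | idle 0-1 | J6 1-12 | J4 12-22 | J3 22-29 | J1 29-32 | J2 32-44 | J5 44-54 |
Completion: J1=32  J2=44  J3=29  J4=22  J5=54  J6=12
Turnaround (C−A): J1=23  J2=37  J3=27  J4=20  J5=46  J6=11
Turnaround times: J1=23, J2=37, J3=27, J4=20, J5=46, J6=11
Average turnaround = (23+37+27+20+46+11) / 6 = 164/6 = 27.33

27.33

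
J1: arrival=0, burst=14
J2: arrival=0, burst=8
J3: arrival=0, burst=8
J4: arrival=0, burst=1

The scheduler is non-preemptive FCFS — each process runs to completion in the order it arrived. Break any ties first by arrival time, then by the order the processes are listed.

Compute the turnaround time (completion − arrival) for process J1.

14

Timeline: | J1 0-14 | J2 14-22 | J3 22-30 | J4 30-31 |
Completion: J1=14  J2=22  J3=30  J4=31
Turnaround(J1) = completion − arrival = 14 − 0 = 14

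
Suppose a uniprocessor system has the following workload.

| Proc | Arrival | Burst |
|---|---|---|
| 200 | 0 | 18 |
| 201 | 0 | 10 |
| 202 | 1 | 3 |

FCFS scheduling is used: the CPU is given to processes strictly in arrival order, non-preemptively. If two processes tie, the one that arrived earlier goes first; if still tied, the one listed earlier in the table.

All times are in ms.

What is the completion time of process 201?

28

Schedule: | 200 0-18 | 201 18-28 | 202 28-31 |
Completion: 200=18  201=28  202=31
Turnaround (C−A): 200=18  201=28  202=30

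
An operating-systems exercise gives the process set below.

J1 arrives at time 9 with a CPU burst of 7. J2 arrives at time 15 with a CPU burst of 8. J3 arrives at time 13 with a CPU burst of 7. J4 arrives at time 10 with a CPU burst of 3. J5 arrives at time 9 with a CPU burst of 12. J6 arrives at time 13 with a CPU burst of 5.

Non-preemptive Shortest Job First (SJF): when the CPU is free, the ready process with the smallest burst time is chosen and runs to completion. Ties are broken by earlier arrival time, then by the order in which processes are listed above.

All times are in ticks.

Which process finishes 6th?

Timeline: | idle 0-9 | J1 9-16 | J4 16-19 | J6 19-24 | J3 24-31 | J2 31-39 | J5 39-51 |
Completion: J1=16  J2=39  J3=31  J4=19  J5=51  J6=24
Finish order: J1 → J4 → J6 → J3 → J2 → J5

J5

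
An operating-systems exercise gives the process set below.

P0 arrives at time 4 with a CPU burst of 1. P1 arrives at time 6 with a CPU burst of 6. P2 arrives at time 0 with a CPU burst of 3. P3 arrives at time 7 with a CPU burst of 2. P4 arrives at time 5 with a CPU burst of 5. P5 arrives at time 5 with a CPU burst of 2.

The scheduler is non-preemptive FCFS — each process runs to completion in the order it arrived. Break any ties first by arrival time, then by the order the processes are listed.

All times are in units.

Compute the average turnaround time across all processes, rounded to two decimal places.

6.83

Timeline: | P2 0-3 | idle 3-4 | P0 4-5 | P4 5-10 | P5 10-12 | P1 12-18 | P3 18-20 |
Completion: P0=5  P1=18  P2=3  P3=20  P4=10  P5=12
Turnaround times: P0=1, P1=12, P2=3, P3=13, P4=5, P5=7
Average turnaround = (1+12+3+13+5+7) / 6 = 41/6 = 6.83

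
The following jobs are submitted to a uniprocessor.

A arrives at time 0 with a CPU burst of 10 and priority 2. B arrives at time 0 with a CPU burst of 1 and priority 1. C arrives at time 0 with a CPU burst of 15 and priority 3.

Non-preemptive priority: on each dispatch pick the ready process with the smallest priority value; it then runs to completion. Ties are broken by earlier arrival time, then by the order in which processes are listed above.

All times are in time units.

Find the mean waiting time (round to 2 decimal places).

4.00

Gantt: | B 0-1 | A 1-11 | C 11-26 |
Completion: A=11  B=1  C=26
Waiting times: A=1, B=0, C=11
Average waiting = (1+0+11) / 3 = 12/3 = 4.00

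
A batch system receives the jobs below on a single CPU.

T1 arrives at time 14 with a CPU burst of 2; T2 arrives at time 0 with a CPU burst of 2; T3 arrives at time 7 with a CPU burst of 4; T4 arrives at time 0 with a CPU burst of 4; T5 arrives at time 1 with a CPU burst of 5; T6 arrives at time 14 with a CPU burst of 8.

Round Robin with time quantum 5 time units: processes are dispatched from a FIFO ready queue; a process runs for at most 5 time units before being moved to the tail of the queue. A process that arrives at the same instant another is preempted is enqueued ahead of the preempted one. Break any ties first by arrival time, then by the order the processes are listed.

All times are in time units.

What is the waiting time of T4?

2

Gantt: | T2 0-2 | T4 2-6 | T5 6-11 | T3 11-15 | T1 15-17 | T6 17-25 |
Completion: T1=17  T2=2  T3=15  T4=6  T5=11  T6=25
Turnaround (C−A): T1=3  T2=2  T3=8  T4=6  T5=10  T6=11
Waiting(T4) = turnaround − burst = 6 − 4 = 2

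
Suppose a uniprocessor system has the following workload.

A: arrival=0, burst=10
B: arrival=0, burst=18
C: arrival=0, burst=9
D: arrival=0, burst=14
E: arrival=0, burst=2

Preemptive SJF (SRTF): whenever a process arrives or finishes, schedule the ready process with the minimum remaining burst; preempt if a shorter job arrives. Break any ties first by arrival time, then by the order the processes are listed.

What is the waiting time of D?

Timeline: | E 0-2 | C 2-11 | A 11-21 | D 21-35 | B 35-53 |
Completion: A=21  B=53  C=11  D=35  E=2
Waiting(D) = turnaround − burst = 35 − 14 = 21

21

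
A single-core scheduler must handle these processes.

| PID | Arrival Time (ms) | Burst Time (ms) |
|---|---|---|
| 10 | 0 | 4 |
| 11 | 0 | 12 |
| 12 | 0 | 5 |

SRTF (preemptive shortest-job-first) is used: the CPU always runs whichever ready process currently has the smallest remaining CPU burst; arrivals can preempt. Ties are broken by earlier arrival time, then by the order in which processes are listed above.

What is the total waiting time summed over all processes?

Schedule: | 10 0-4 | 12 4-9 | 11 9-21 |
Completion: 10=4  11=21  12=9
Turnaround (C−A): 10=4  11=21  12=9
Waiting = turnaround − burst: 10=0, 11=9, 12=4
Total waiting = 0 + 9 + 4 = 13

13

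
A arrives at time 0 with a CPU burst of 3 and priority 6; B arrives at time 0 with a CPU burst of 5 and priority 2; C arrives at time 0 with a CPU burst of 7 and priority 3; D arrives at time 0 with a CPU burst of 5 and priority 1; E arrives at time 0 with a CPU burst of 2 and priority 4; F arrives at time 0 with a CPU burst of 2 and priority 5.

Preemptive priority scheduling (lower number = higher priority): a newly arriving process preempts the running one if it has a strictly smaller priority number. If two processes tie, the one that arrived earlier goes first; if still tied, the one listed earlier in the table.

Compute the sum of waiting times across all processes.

Schedule: | D 0-5 | B 5-10 | C 10-17 | E 17-19 | F 19-21 | A 21-24 |
Completion: A=24  B=10  C=17  D=5  E=19  F=21
Turnaround (C−A): A=24  B=10  C=17  D=5  E=19  F=21
Waiting = turnaround − burst: A=21, B=5, C=10, D=0, E=17, F=19
Total waiting = 21 + 5 + 10 + 0 + 17 + 19 = 72

72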